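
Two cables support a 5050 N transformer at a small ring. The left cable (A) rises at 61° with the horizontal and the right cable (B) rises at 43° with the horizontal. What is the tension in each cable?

T_A = 3806 N, T_B = 2523 N

ΣF_x = 0: −T_A·cos61° + T_B·cos43° = 0 → T_B = 0.662894·T_A.
ΣF_y = 0: T_A·sin61° + T_B·sin43° = 5050.
Substitute: T_A·(0.87462 + 0.662894·0.681998) = 5050 → T_A = 3806.4 ≈ 3806 N.
Then T_B = 0.662894 × 3806.4 = 2523 N.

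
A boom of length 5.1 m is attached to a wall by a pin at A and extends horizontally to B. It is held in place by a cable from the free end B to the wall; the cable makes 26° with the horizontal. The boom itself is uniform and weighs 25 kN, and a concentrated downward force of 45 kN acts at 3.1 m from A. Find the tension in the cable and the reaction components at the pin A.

T = 90.91 kN, A_x = 81.71 kN, A_y = 30.15 kN

ΣM about A: T·sin26°·5.1 − 25·2.55 − 45·3.1 = 0 → T = 203.25/(5.1·0.438371) = 90.9114 ≈ 90.91 kN.
ΣF_x = 0: A_x − T·cos26° = 0 → A_x = 90.9114 × 0.898794 = 81.71 kN.
ΣF_y = 0: A_y + T·sin26° − 25 − 45 = 0 → A_y = 70 − 90.9114 × 0.438371 = 30.15 kN.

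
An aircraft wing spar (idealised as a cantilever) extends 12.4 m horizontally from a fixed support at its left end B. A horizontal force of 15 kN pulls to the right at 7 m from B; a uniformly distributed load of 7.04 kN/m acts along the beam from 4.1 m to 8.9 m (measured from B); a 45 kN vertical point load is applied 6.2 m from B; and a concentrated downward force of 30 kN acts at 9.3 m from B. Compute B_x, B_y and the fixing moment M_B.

Resultant of the distributed load: 7.04 × 4.8 = 33.792 kN at 6.5 m from B.
ΣF_x = 0: B_x + 15 = 0 → B_x = -15.00 kN.
ΣF_y = 0: B_y − 7.04·4.8 − 45 − 30 = 0 → B_y = 108.8 kN.
ΣM about B: M_B − (7.04·4.8)·6.5 − 45·6.2 − 30·9.3 = 0 → M_B = 777.6 kN·m.

B_x = -15.00 kN, B_y = 108.8 kN, M_B = 777.6 kN·m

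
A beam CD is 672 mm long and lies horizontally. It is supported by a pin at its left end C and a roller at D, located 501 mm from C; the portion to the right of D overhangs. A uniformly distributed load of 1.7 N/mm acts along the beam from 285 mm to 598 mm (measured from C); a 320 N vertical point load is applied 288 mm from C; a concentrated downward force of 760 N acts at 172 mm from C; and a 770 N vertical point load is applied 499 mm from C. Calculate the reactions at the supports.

Resultant of the distributed load: 1.7 × 313 = 532.1 N at 441.5 mm from C.
Taking moments about C: D_y·501 − (1.7·313)·441.5 − 320·288 − 760·172 − 770·499 = 0 → D_y = 842032.15/501 = 1680.7 ≈ 1681 N.
ΣF_y = 0: C_y + 1680.7 − 1.7·313 − 320 − 760 − 770 = 0 → C_y = 701.4 N.
ΣF_x = 0: no horizontal applied forces, so C_x = 0.

C_x = 0, C_y = 701.4 N, D_y = 1681 N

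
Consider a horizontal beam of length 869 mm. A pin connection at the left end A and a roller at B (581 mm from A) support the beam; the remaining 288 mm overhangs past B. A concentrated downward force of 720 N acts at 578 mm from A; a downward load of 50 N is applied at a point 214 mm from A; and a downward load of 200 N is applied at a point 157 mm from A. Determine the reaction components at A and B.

Taking moments about A: B_y·581 − 720·578 − 50·214 − 200·157 = 0 → B_y = 458260/581 = 788.744 ≈ 788.7 N.
ΣF_y = 0: A_y + 788.744 − 720 − 50 − 200 = 0 → A_y = 181.3 N.
ΣF_x = 0: no horizontal applied forces, so A_x = 0.

A_x = 0, A_y = 181.3 N, B_y = 788.7 N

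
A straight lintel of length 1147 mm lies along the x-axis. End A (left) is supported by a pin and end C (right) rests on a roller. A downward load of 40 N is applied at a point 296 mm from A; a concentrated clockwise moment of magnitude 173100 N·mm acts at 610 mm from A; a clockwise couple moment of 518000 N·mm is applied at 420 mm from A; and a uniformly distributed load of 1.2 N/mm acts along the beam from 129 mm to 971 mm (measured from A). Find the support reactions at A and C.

Resultant of the distributed load: 1.2 × 842 = 1010.4 N at 550 mm from A.
Moments about A: C_y·1147 − 40·296 − 173100 − 518000 − (1.2·842)·550 = 0 → C_y = 1258660/1147 = 1097.35 ≈ 1097 N.
ΣF_y = 0: A_y + 1097.35 − 40 − 1.2·842 = 0 → A_y = -46.95 N.
ΣF_x = 0: no horizontal applied forces, so A_x = 0.

A_x = 0, A_y = -46.95 N, C_y = 1097 N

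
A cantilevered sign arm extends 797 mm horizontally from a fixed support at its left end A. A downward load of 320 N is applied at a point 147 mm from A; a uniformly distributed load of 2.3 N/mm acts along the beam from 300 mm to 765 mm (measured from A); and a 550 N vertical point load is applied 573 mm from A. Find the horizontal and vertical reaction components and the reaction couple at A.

A_x = 0, A_y = 1940 N, M_A = 931700 N·mm

Resultant of the distributed load: 2.3 × 465 = 1069.5 N at 532.5 mm from A.
ΣF_x = 0: A_x = 0.
ΣF_y = 0: A_y − 320 − 2.3·465 − 550 = 0 → A_y = 1940 N.
ΣM about A: M_A − 320·147 − (2.3·465)·532.5 − 550·573 = 0 → M_A = 931700 N·mm.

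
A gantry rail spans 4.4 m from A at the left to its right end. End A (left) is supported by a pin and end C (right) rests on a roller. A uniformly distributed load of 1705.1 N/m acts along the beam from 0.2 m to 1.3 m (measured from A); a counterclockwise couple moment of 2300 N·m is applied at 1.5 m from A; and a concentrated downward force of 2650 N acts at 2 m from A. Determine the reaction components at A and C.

A_x = 0, A_y = 3524 N, C_y = 1002 N

Resultant of the distributed load: 1705.1 × 1.1 = 1875.61 N at 0.75 m from A.
Moments about A: C_y·4.4 − (1705.1·1.1)·0.75 + 2300 − 2650·2 = 0 → C_y = 4406.7075/4.4 = 1001.52 ≈ 1002 N.
ΣF_y = 0: A_y + 1001.52 − 1705.1·1.1 − 2650 = 0 → A_y = 3524 N.
ΣF_x = 0: no horizontal applied forces, so A_x = 0.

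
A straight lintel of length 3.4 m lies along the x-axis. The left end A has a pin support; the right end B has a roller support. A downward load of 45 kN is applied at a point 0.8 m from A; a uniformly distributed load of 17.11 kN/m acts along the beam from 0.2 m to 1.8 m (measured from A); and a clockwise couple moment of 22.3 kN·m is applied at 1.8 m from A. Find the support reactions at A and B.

Resultant of the distributed load: 17.11 × 1.6 = 27.376 kN at 1 m from A.
Taking moments about A: B_y·3.4 − 45·0.8 − (17.11·1.6)·1 − 22.3 = 0 → B_y = 85.676/3.4 = 25.1988 ≈ 25.20 kN.
ΣF_y = 0: A_y + 25.1988 − 45 − 17.11·1.6 = 0 → A_y = 47.18 kN.
ΣF_x = 0: no horizontal applied forces, so A_x = 0.

A_x = 0, A_y = 47.18 kN, B_y = 25.20 kN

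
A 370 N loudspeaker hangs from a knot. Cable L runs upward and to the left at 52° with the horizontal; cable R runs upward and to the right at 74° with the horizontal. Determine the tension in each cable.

T_L = 126.1 N, T_R = 281.6 N

ΣF_x = 0: −T_L·cos52° + T_R·cos74° = 0 → T_R = 2.23359·T_L.
ΣF_y = 0: T_L·sin52° + T_R·sin74° = 370.
Substitute: T_L·(0.788011 + 2.23359·0.961262) = 370 → T_L = 126.061 ≈ 126.1 N.
Then T_R = 2.23359 × 126.061 = 281.6 N.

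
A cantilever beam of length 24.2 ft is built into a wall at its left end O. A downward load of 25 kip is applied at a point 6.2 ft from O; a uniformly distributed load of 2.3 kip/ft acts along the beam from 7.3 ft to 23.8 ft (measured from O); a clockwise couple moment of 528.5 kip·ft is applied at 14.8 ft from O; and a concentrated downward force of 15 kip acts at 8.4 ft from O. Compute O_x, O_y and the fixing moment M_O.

O_x = 0, O_y = 77.95 kip, M_O = 1400 kip·ft

Resultant of the distributed load: 2.3 × 16.5 = 37.95 kip at 15.55 ft from O.
ΣF_x = 0: O_x = 0.
ΣF_y = 0: O_y − 25 − 2.3·16.5 − 15 = 0 → O_y = 77.95 kip.
ΣM about O: M_O − 25·6.2 − (2.3·16.5)·15.55 − 528.5 − 15·8.4 = 0 → M_O = 1400 kip·ft.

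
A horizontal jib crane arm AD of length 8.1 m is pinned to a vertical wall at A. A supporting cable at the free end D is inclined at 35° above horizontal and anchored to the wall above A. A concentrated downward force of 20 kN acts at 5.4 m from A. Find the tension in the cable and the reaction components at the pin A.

ΣM about A: T·sin35°·8.1 − 20·5.4 = 0 → T = 108/(8.1·0.573576) = 23.246 ≈ 23.25 kN.
ΣF_x = 0: A_x − T·cos35° = 0 → A_x = 23.246 × 0.819152 = 19.04 kN.
ΣF_y = 0: A_y + T·sin35° − 20 = 0 → A_y = 20 − 23.246 × 0.573576 = 6.667 kN.

T = 23.25 kN, A_x = 19.04 kN, A_y = 6.667 kN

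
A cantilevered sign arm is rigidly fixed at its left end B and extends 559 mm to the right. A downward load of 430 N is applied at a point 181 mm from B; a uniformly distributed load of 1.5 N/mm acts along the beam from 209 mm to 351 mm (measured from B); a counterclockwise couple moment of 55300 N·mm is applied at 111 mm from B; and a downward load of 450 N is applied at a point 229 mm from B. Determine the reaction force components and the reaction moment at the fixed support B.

B_x = 0, B_y = 1093 N, M_B = 185200 N·mm

Resultant of the distributed load: 1.5 × 142 = 213 N at 280 mm from B.
ΣF_x = 0: B_x = 0.
ΣF_y = 0: B_y − 430 − 1.5·142 − 450 = 0 → B_y = 1093 N.
ΣM about B: M_B − 430·181 − (1.5·142)·280 + 55300 − 450·229 = 0 → M_B = 185200 N·mm.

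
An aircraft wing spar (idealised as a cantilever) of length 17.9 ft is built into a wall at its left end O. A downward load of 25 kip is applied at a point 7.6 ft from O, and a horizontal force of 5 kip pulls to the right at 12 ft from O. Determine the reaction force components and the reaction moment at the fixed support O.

ΣF_x = 0: O_x + 5 = 0 → O_x = -5.000 kip.
ΣF_y = 0: O_y − 25 = 0 → O_y = 25.00 kip.
ΣM about O: M_O − 25·7.6 = 0 → M_O = 190.0 kip·ft.

O_x = -5.000 kip, O_y = 25.00 kip, M_O = 190.0 kip·ft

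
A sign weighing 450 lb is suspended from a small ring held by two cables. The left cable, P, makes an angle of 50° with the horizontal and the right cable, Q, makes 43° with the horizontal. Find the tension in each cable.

T_P = 329.6 lb, T_Q = 289.7 lb

ΣF_x = 0: −T_P·cos50° + T_Q·cos43° = 0 → T_Q = 0.878901·T_P.
ΣF_y = 0: T_P·sin50° + T_Q·sin43° = 450.
Substitute: T_P·(0.766044 + 0.878901·0.681998) = 450 → T_P = 329.561 ≈ 329.6 lb.
Then T_Q = 0.878901 × 329.561 = 289.7 lb.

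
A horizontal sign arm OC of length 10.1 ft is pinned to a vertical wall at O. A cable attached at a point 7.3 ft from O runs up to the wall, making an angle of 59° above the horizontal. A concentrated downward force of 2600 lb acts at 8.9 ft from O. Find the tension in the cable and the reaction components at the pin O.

ΣM about O: T·sin59°·7.3 − 2600·8.9 = 0 → T = 23140/(7.3·0.857167) = 3698.07 ≈ 3698 lb.
ΣF_x = 0: O_x − T·cos59° = 0 → O_x = 3698.07 × 0.515038 = 1905 lb.
ΣF_y = 0: O_y + T·sin59° − 2600 = 0 → O_y = 2600 − 3698.07 × 0.857167 = -569.9 lb.

T = 3698 lb, O_x = 1905 lb, O_y = -569.9 lb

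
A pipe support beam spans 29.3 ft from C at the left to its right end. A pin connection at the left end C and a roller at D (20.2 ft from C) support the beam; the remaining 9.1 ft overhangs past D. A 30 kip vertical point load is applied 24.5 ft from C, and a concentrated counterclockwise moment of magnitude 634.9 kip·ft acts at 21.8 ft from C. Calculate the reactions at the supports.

Taking moments about C: D_y·20.2 − 30·24.5 + 634.9 = 0 → D_y = 100.1/20.2 = 4.95545 ≈ 4.955 kip.
ΣF_y = 0: C_y + 4.95545 − 30 = 0 → C_y = 25.04 kip.
ΣF_x = 0: no horizontal applied forces, so C_x = 0.

C_x = 0, C_y = 25.04 kip, D_y = 4.955 kip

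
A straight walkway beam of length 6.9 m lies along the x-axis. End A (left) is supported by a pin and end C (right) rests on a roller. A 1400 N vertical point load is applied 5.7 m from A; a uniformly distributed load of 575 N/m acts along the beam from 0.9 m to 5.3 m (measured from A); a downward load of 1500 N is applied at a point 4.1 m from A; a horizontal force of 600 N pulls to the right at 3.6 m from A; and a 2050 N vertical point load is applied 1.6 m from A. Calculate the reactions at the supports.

Resultant of the distributed load: 575 × 4.4 = 2530 N at 3.1 m from A.
Taking moments about A: C_y·6.9 − 1400·5.7 − (575·4.4)·3.1 − 1500·4.1 − 2050·1.6 = 0 → C_y = 25253/6.9 = 3659.86 ≈ 3660 N.
ΣF_y = 0: A_y + 3659.86 − 1400 − 575·4.4 − 1500 − 2050 = 0 → A_y = 3820 N.
ΣF_x = 0: A_x + 600 = 0 → A_x = -600.0 N.

A_x = -600.0 N, A_y = 3820 N, C_y = 3660 N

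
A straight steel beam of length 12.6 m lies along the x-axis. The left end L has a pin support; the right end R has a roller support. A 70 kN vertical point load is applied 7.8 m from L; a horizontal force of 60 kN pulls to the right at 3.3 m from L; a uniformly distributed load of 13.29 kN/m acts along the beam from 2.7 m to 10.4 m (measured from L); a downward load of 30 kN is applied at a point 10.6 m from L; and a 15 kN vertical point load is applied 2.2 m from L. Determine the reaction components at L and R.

L_x = -60.00 kN, L_y = 92.95 kN, R_y = 124.4 kN

Resultant of the distributed load: 13.29 × 7.7 = 102.333 kN at 6.55 m from L.
Moments about L: R_y·12.6 − 70·7.8 − (13.29·7.7)·6.55 − 30·10.6 − 15·2.2 = 0 → R_y = 1567.28115/12.6 = 124.387 ≈ 124.4 kN.
ΣF_y = 0: L_y + 124.387 − 70 − 13.29·7.7 − 30 − 15 = 0 → L_y = 92.95 kN.
ΣF_x = 0: L_x + 60 = 0 → L_x = -60.00 kN.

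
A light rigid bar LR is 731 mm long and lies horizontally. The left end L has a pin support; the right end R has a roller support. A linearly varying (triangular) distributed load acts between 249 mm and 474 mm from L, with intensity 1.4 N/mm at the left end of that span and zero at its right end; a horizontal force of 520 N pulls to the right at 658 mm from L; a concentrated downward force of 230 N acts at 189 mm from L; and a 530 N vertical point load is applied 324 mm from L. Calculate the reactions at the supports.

L_x = -520.0 N, L_y = 553.3 N, R_y = 364.2 N

Resultant of the triangular load: ½ × 1.4 × 225 = 157.5 N, acting at 324 mm from L (one-third of the span from the peak).
Moments about L: R_y·731 − (½·1.4·225)·324 − 230·189 − 530·324 = 0 → R_y = 266220/731 = 364.186 ≈ 364.2 N.
ΣF_y = 0: L_y + 364.186 − ½·1.4·225 − 230 − 530 = 0 → L_y = 553.3 N.
ΣF_x = 0: L_x + 520 = 0 → L_x = -520.0 N.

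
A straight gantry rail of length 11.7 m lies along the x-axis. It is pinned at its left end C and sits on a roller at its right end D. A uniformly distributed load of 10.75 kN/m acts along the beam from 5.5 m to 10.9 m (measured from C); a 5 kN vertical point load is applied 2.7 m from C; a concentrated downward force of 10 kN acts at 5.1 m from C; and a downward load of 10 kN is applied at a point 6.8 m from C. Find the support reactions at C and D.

Resultant of the distributed load: 10.75 × 5.4 = 58.05 kN at 8.2 m from C.
Taking moments about C: D_y·11.7 − (10.75·5.4)·8.2 − 5·2.7 − 10·5.1 − 10·6.8 = 0 → D_y = 608.51/11.7 = 52.0094 ≈ 52.01 kN.
ΣF_y = 0: C_y + 52.0094 − 10.75·5.4 − 5 − 10 − 10 = 0 → C_y = 31.04 kN.
ΣF_x = 0: no horizontal applied forces, so C_x = 0.

C_x = 0, C_y = 31.04 kN, D_y = 52.01 kN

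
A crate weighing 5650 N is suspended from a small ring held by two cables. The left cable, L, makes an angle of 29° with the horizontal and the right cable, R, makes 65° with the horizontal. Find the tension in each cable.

ΣF_x = 0: −T_L·cos29° + T_R·cos65° = 0 → T_R = 2.06953·T_L.
ΣF_y = 0: T_L·sin29° + T_R·sin65° = 5650.
Substitute: T_L·(0.48481 + 2.06953·0.906308) = 5650 → T_L = 2393.62 ≈ 2394 N.
Then T_R = 2.06953 × 2393.62 = 4954 N.

T_L = 2394 N, T_R = 4954 N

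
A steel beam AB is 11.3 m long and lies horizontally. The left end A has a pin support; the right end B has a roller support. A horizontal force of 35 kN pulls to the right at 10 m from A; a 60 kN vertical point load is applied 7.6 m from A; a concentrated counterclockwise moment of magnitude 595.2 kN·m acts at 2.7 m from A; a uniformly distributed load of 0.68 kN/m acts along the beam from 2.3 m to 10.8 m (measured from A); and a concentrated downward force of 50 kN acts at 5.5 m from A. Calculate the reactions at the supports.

Resultant of the distributed load: 0.68 × 8.5 = 5.78 kN at 6.55 m from A.
Moments about A: B_y·11.3 − 60·7.6 + 595.2 − (0.68·8.5)·6.55 − 50·5.5 = 0 → B_y = 173.659/11.3 = 15.3681 ≈ 15.37 kN.
ΣF_y = 0: A_y + 15.3681 − 60 − 0.68·8.5 − 50 = 0 → A_y = 100.4 kN.
ΣF_x = 0: A_x + 35 = 0 → A_x = -35.00 kN.

A_x = -35.00 kN, A_y = 100.4 kN, B_y = 15.37 kN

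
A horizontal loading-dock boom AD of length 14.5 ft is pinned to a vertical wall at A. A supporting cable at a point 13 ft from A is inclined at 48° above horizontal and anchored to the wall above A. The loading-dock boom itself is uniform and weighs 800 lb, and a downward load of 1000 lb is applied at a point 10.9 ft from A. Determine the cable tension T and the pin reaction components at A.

ΣM about A: T·sin48°·13 − 800·7.25 − 1000·10.9 = 0 → T = 16700/(13·0.743145) = 1728.62 ≈ 1729 lb.
ΣF_x = 0: A_x − T·cos48° = 0 → A_x = 1728.62 × 0.669131 = 1157 lb.
ΣF_y = 0: A_y + T·sin48° − 800 − 1000 = 0 → A_y = 1800 − 1728.62 × 0.743145 = 515.4 lb.

T = 1729 lb, A_x = 1157 lb, A_y = 515.4 lb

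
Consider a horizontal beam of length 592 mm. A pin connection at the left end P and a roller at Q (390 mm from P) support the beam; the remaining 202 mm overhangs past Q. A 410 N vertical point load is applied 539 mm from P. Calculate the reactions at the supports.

P_x = 0, P_y = -156.6 N, Q_y = 566.6 N

Taking moments about P: Q_y·390 − 410·539 = 0 → Q_y = 220990/390 = 566.641 ≈ 566.6 N.
ΣF_y = 0: P_y + 566.641 − 410 = 0 → P_y = -156.6 N.
ΣF_x = 0: no horizontal applied forces, so P_x = 0.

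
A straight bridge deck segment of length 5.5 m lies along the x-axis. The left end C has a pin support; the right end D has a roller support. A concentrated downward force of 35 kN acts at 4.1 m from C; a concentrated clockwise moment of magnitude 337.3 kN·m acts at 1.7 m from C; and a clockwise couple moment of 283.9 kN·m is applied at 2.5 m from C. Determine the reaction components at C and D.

ΣM about C: D_y·5.5 − 35·4.1 − 337.3 − 283.9 = 0 → D_y = 764.7/5.5 = 139.036 ≈ 139.0 kN.
ΣF_y = 0: C_y + 139.036 − 35 = 0 → C_y = -104.0 kN.
ΣF_x = 0: no horizontal applied forces, so C_x = 0.

C_x = 0, C_y = -104.0 kN, D_y = 139.0 kN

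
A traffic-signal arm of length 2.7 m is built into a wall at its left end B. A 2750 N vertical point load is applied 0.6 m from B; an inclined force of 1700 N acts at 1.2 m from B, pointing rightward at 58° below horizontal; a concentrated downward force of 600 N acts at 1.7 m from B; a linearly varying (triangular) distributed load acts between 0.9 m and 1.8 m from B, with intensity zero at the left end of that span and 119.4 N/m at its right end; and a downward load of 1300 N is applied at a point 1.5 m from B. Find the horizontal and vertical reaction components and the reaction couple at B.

B_x = -900.9 N, B_y = 6145 N, M_B = 6431 N·m

Resultant of the triangular load: ½ × 119.4 × 0.9 = 53.73 N, acting at 1.5 m from B (one-third of the span from the peak).
ΣF_x = 0: B_x + 1700·cos58° = 0 → B_x = -900.9 N.
ΣF_y = 0: B_y − 2750 − 1700·sin58° − 600 − ½·119.4·0.9 − 1300 = 0 → B_y = 6145 N.
ΣM about B: M_B − 2750·0.6 − 1700·sin58°·1.2 − 600·1.7 − (½·119.4·0.9)·1.5 − 1300·1.5 = 0 → M_B = 6431 N·m.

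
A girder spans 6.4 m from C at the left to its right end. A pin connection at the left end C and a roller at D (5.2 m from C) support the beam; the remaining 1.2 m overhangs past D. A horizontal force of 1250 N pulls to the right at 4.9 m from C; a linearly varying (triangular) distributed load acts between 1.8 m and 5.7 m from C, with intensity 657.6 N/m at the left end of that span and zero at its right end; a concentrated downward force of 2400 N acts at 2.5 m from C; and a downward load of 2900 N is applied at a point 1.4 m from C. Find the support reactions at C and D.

Resultant of the triangular load: ½ × 657.6 × 3.9 = 1282.32 N, acting at 3.1 m from C (one-third of the span from the peak).
Moments about C: D_y·5.2 − (½·657.6·3.9)·3.1 − 2400·2.5 − 2900·1.4 = 0 → D_y = 14035.192/5.2 = 2699.08 ≈ 2699 N.
ΣF_y = 0: C_y + 2699.08 − ½·657.6·3.9 − 2400 − 2900 = 0 → C_y = 3883 N.
ΣF_x = 0: C_x + 1250 = 0 → C_x = -1250 N.

C_x = -1250 N, C_y = 3883 N, D_y = 2699 N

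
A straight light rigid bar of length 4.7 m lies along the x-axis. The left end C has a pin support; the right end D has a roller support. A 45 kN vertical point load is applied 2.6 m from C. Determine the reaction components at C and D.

Moments about C: D_y·4.7 − 45·2.6 = 0 → D_y = 117/4.7 = 24.8936 ≈ 24.89 kN.
ΣF_y = 0: C_y + 24.8936 − 45 = 0 → C_y = 20.11 kN.
ΣF_x = 0: no horizontal applied forces, so C_x = 0.

C_x = 0, C_y = 20.11 kN, D_y = 24.89 kN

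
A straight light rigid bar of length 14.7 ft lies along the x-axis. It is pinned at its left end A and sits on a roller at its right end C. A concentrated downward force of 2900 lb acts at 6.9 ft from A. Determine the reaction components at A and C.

Taking moments about A: C_y·14.7 − 2900·6.9 = 0 → C_y = 20010/14.7 = 1361.22 ≈ 1361 lb.
ΣF_y = 0: A_y + 1361.22 − 2900 = 0 → A_y = 1539 lb.
ΣF_x = 0: no horizontal applied forces, so A_x = 0.

A_x = 0, A_y = 1539 lb, C_y = 1361 lb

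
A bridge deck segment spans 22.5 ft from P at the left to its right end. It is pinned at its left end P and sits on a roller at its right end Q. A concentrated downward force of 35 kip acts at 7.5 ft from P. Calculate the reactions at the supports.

P_x = 0, P_y = 23.33 kip, Q_y = 11.67 kip

ΣM about P: Q_y·22.5 − 35·7.5 = 0 → Q_y = 262.5/22.5 = 11.6667 ≈ 11.67 kip.
ΣF_y = 0: P_y + 11.6667 − 35 = 0 → P_y = 23.33 kip.
ΣF_x = 0: no horizontal applied forces, so P_x = 0.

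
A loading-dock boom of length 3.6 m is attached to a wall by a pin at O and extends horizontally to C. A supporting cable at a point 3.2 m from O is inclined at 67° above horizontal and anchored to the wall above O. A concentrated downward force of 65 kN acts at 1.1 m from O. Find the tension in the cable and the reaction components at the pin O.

T = 24.27 kN, O_x = 9.484 kN, O_y = 42.66 kN

ΣM about O: T·sin67°·3.2 − 65·1.1 = 0 → T = 71.5/(3.2·0.920505) = 24.2734 ≈ 24.27 kN.
ΣF_x = 0: O_x − T·cos67° = 0 → O_x = 24.2734 × 0.390731 = 9.484 kN.
ΣF_y = 0: O_y + T·sin67° − 65 = 0 → O_y = 65 − 24.2734 × 0.920505 = 42.66 kN.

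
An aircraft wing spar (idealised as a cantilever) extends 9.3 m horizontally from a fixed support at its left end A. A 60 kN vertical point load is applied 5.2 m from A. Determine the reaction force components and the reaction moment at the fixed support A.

ΣF_x = 0: A_x = 0.
ΣF_y = 0: A_y − 60 = 0 → A_y = 60.00 kN.
ΣM about A: M_A − 60·5.2 = 0 → M_A = 312.0 kN·m.

A_x = 0, A_y = 60.00 kN, M_A = 312.0 kN·m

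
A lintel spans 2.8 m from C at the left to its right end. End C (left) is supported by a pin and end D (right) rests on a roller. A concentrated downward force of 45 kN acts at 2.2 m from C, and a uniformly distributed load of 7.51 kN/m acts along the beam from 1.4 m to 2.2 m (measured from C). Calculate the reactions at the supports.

Resultant of the distributed load: 7.51 × 0.8 = 6.008 kN at 1.8 m from C.
Taking moments about C: D_y·2.8 − 45·2.2 − (7.51·0.8)·1.8 = 0 → D_y = 109.8144/2.8 = 39.2194 ≈ 39.22 kN.
ΣF_y = 0: C_y + 39.2194 − 45 − 7.51·0.8 = 0 → C_y = 11.79 kN.
ΣF_x = 0: no horizontal applied forces, so C_x = 0.

C_x = 0, C_y = 11.79 kN, D_y = 39.22 kN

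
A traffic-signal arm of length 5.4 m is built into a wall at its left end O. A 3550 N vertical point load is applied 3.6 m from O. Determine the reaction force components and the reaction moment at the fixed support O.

O_x = 0, O_y = 3550 N, M_O = 12780 N·m

ΣF_x = 0: O_x = 0.
ΣF_y = 0: O_y − 3550 = 0 → O_y = 3550 N.
ΣM about O: M_O − 3550·3.6 = 0 → M_O = 12780 N·m.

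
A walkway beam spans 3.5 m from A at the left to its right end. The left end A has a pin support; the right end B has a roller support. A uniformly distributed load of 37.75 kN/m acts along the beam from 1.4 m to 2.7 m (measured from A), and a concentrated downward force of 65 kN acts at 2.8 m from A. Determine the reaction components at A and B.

A_x = 0, A_y = 33.33 kN, B_y = 80.74 kN

Resultant of the distributed load: 37.75 × 1.3 = 49.075 kN at 2.05 m from A.
Taking moments about A: B_y·3.5 − (37.75·1.3)·2.05 − 65·2.8 = 0 → B_y = 282.60375/3.5 = 80.7439 ≈ 80.74 kN.
ΣF_y = 0: A_y + 80.7439 − 37.75·1.3 − 65 = 0 → A_y = 33.33 kN.
ΣF_x = 0: no horizontal applied forces, so A_x = 0.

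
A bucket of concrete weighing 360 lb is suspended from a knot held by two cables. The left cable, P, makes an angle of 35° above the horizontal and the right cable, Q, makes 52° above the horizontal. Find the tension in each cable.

T_P = 221.9 lb, T_Q = 295.3 lb

ΣF_x = 0: −T_P·cos35° + T_Q·cos52° = 0 → T_Q = 1.33052·T_P.
ΣF_y = 0: T_P·sin35° + T_Q·sin52° = 360.
Substitute: T_P·(0.573576 + 1.33052·0.788011) = 360 → T_P = 221.943 ≈ 221.9 lb.
Then T_Q = 1.33052 × 221.943 = 295.3 lb.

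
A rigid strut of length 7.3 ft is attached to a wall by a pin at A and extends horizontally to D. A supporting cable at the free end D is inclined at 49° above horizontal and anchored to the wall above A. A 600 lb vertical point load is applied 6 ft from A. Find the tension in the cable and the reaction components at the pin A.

T = 653.4 lb, A_x = 428.7 lb, A_y = 106.8 lb

ΣM about A: T·sin49°·7.3 − 600·6 = 0 → T = 3600/(7.3·0.75471) = 653.431 ≈ 653.4 lb.
ΣF_x = 0: A_x − T·cos49° = 0 → A_x = 653.431 × 0.656059 = 428.7 lb.
ΣF_y = 0: A_y + T·sin49° − 600 = 0 → A_y = 600 − 653.431 × 0.75471 = 106.8 lb.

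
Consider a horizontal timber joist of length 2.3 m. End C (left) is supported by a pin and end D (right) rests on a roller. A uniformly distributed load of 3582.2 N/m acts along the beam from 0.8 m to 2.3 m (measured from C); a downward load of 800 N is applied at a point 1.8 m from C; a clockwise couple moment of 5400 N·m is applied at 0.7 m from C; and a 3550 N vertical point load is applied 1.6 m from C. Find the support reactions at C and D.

C_x = 0, C_y = 658.7 N, D_y = 9065 N

Resultant of the distributed load: 3582.2 × 1.5 = 5373.3 N at 1.55 m from C.
ΣM about C: D_y·2.3 − (3582.2·1.5)·1.55 − 800·1.8 − 5400 − 3550·1.6 = 0 → D_y = 20848.615/2.3 = 9064.62 ≈ 9065 N.
ΣF_y = 0: C_y + 9064.62 − 3582.2·1.5 − 800 − 3550 = 0 → C_y = 658.7 N.
ΣF_x = 0: no horizontal applied forces, so C_x = 0.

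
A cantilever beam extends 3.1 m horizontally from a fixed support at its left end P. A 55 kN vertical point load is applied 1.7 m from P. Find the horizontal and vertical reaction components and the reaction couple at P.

P_x = 0, P_y = 55.00 kN, M_P = 93.50 kN·m

ΣF_x = 0: P_x = 0.
ΣF_y = 0: P_y − 55 = 0 → P_y = 55.00 kN.
ΣM about P: M_P − 55·1.7 = 0 → M_P = 93.50 kN·m.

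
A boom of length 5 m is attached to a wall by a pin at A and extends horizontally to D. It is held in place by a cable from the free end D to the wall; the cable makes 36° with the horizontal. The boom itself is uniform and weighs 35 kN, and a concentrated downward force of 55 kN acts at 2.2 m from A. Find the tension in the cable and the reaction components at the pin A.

ΣM about A: T·sin36°·5 − 35·2.5 − 55·2.2 = 0 → T = 208.5/(5·0.587785) = 70.9443 ≈ 70.94 kN.
ΣF_x = 0: A_x − T·cos36° = 0 → A_x = 70.9443 × 0.809017 = 57.40 kN.
ΣF_y = 0: A_y + T·sin36° − 35 − 55 = 0 → A_y = 90 − 70.9443 × 0.587785 = 48.30 kN.

T = 70.94 kN, A_x = 57.40 kN, A_y = 48.30 kN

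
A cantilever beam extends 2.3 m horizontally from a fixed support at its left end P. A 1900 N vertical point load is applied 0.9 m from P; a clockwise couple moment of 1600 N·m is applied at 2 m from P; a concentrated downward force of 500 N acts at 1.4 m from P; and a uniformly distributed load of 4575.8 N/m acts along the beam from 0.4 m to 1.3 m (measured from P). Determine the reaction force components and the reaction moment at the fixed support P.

P_x = 0, P_y = 6518 N, M_P = 7510 N·m

Resultant of the distributed load: 4575.8 × 0.9 = 4118.22 N at 0.85 m from P.
ΣF_x = 0: P_x = 0.
ΣF_y = 0: P_y − 1900 − 500 − 4575.8·0.9 = 0 → P_y = 6518 N.
ΣM about P: M_P − 1900·0.9 − 1600 − 500·1.4 − (4575.8·0.9)·0.85 = 0 → M_P = 7510 N·m.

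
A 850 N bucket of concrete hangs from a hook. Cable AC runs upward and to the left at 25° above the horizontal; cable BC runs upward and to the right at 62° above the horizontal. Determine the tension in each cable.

ΣF_x = 0: −T_AC·cos25° + T_BC·cos62° = 0 → T_BC = 1.93048·T_AC.
ΣF_y = 0: T_AC·sin25° + T_BC·sin62° = 850.
Substitute: T_AC·(0.422618 + 1.93048·0.882948) = 850 → T_AC = 399.599 ≈ 399.6 N.
Then T_BC = 1.93048 × 399.599 = 771.4 N.

T_AC = 399.6 N, T_BC = 771.4 N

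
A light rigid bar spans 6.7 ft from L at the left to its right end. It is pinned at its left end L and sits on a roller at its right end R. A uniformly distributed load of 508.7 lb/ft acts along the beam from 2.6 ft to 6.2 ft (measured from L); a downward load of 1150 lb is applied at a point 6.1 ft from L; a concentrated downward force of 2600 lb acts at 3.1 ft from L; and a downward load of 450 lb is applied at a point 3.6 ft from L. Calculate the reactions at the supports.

Resultant of the distributed load: 508.7 × 3.6 = 1831.32 lb at 4.4 ft from L.
Taking moments about L: R_y·6.7 − (508.7·3.6)·4.4 − 1150·6.1 − 2600·3.1 − 450·3.6 = 0 → R_y = 24752.808/6.7 = 3694.45 ≈ 3694 lb.
ΣF_y = 0: L_y + 3694.45 − 508.7·3.6 − 1150 − 2600 − 450 = 0 → L_y = 2337 lb.
ΣF_x = 0: no horizontal applied forces, so L_x = 0.

L_x = 0, L_y = 2337 lb, R_y = 3694 lb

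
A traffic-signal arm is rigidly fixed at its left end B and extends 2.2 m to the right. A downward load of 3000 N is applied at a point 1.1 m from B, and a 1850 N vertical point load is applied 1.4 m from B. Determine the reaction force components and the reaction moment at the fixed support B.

B_x = 0, B_y = 4850 N, M_B = 5890 N·m

ΣF_x = 0: B_x = 0.
ΣF_y = 0: B_y − 3000 − 1850 = 0 → B_y = 4850 N.
ΣM about B: M_B − 3000·1.1 − 1850·1.4 = 0 → M_B = 5890 N·m.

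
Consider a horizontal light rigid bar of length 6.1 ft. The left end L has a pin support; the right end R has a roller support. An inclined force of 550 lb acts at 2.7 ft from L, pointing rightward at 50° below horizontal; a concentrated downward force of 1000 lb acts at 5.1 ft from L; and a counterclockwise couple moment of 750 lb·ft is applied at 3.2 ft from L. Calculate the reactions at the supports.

ΣM about L: R_y·6.1 − 550·sin50°·2.7 − 1000·5.1 + 750 = 0 → R_y = 5487.58/6.1 = 899.603 ≈ 899.6 lb.
ΣF_y = 0: L_y + 899.603 − 550·sin50° − 1000 = 0 → L_y = 521.7 lb.
ΣF_x = 0: L_x + 550·cos50° = 0 → L_x = -353.5 lb.

L_x = -353.5 lb, L_y = 521.7 lb, R_y = 899.6 lb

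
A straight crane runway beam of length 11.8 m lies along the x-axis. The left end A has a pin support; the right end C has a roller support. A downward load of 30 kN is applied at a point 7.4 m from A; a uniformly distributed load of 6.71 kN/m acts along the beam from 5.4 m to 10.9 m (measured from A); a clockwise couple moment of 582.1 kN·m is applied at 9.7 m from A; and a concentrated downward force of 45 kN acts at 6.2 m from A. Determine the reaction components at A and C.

A_x = 0, A_y = -5.373 kN, C_y = 117.3 kN

Resultant of the distributed load: 6.71 × 5.5 = 36.905 kN at 8.15 m from A.
ΣM about A: C_y·11.8 − 30·7.4 − (6.71·5.5)·8.15 − 582.1 − 45·6.2 = 0 → C_y = 1383.87575/11.8 = 117.278 ≈ 117.3 kN.
ΣF_y = 0: A_y + 117.278 − 30 − 6.71·5.5 − 45 = 0 → A_y = -5.373 kN.
ΣF_x = 0: no horizontal applied forces, so A_x = 0.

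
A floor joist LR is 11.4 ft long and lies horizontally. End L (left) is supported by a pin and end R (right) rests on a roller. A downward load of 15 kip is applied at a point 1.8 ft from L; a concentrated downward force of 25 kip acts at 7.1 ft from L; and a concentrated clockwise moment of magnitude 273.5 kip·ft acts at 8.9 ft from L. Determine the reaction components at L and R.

L_x = 0, L_y = -1.930 kip, R_y = 41.93 kip

Moments about L: R_y·11.4 − 15·1.8 − 25·7.1 − 273.5 = 0 → R_y = 478/11.4 = 41.9298 ≈ 41.93 kip.
ΣF_y = 0: L_y + 41.9298 − 15 − 25 = 0 → L_y = -1.930 kip.
ΣF_x = 0: no horizontal applied forces, so L_x = 0.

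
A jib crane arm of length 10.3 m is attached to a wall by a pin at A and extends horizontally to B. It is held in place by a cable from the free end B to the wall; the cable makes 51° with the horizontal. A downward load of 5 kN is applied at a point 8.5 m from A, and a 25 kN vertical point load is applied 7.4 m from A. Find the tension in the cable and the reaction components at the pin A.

T = 28.42 kN, A_x = 17.89 kN, A_y = 7.913 kN

ΣM about A: T·sin51°·10.3 − 5·8.5 − 25·7.4 = 0 → T = 227.5/(10.3·0.777146) = 28.4211 ≈ 28.42 kN.
ΣF_x = 0: A_x − T·cos51° = 0 → A_x = 28.4211 × 0.62932 = 17.89 kN.
ΣF_y = 0: A_y + T·sin51° − 5 − 25 = 0 → A_y = 30 − 28.4211 × 0.777146 = 7.913 kN.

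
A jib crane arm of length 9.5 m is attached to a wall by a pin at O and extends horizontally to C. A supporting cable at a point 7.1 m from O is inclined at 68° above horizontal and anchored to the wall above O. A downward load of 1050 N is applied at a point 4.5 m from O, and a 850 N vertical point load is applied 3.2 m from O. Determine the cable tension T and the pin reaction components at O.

ΣM about O: T·sin68°·7.1 − 1050·4.5 − 850·3.2 = 0 → T = 7445/(7.1·0.927184) = 1130.94 ≈ 1131 N.
ΣF_x = 0: O_x − T·cos68° = 0 → O_x = 1130.94 × 0.374607 = 423.7 N.
ΣF_y = 0: O_y + T·sin68° − 1050 − 850 = 0 → O_y = 1900 − 1130.94 × 0.927184 = 851.4 N.

T = 1131 N, O_x = 423.7 N, O_y = 851.4 N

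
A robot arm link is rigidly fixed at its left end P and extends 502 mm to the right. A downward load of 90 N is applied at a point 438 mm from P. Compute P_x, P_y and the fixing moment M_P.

P_x = 0, P_y = 90.00 N, M_P = 39420 N·mm

ΣF_x = 0: P_x = 0.
ΣF_y = 0: P_y − 90 = 0 → P_y = 90.00 N.
ΣM about P: M_P − 90·438 = 0 → M_P = 39420 N·mm.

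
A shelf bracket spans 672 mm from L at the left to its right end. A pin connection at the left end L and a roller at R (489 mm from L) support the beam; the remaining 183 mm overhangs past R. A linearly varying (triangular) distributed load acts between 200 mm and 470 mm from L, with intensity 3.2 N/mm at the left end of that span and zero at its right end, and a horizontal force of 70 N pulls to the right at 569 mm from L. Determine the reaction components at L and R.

Resultant of the triangular load: ½ × 3.2 × 270 = 432 N, acting at 290 mm from L (one-third of the span from the peak).
Moments about L: R_y·489 − (½·3.2·270)·290 = 0 → R_y = 125280/489 = 256.196 ≈ 256.2 N.
ΣF_y = 0: L_y + 256.196 − ½·3.2·270 = 0 → L_y = 175.8 N.
ΣF_x = 0: L_x + 70 = 0 → L_x = -70.00 N.

L_x = -70.00 N, L_y = 175.8 N, R_y = 256.2 N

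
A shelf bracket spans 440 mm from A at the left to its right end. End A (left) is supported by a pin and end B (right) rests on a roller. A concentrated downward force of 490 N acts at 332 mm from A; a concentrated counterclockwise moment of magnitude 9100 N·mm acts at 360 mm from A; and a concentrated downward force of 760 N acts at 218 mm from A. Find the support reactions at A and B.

ΣM about A: B_y·440 − 490·332 + 9100 − 760·218 = 0 → B_y = 319260/440 = 725.591 ≈ 725.6 N.
ΣF_y = 0: A_y + 725.591 − 490 − 760 = 0 → A_y = 524.4 N.
ΣF_x = 0: no horizontal applied forces, so A_x = 0.

A_x = 0, A_y = 524.4 N, B_y = 725.6 N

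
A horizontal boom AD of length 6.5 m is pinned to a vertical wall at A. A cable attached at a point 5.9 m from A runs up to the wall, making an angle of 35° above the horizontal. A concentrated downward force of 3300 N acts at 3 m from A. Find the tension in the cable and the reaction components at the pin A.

T = 2925 N, A_x = 2396 N, A_y = 1622 N

ΣM about A: T·sin35°·5.9 − 3300·3 = 0 → T = 9900/(5.9·0.573576) = 2925.45 ≈ 2925 N.
ΣF_x = 0: A_x − T·cos35° = 0 → A_x = 2925.45 × 0.819152 = 2396 N.
ΣF_y = 0: A_y + T·sin35° − 3300 = 0 → A_y = 3300 − 2925.45 × 0.573576 = 1622 N.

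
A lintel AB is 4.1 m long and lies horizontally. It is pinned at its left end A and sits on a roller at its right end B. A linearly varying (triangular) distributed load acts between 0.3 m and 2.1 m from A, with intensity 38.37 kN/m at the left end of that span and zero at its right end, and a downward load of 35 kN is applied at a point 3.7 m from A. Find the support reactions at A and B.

Resultant of the triangular load: ½ × 38.37 × 1.8 = 34.533 kN, acting at 0.9 m from A (one-third of the span from the peak).
ΣM about A: B_y·4.1 − (½·38.37·1.8)·0.9 − 35·3.7 = 0 → B_y = 160.5797/4.1 = 39.1658 ≈ 39.17 kN.
ΣF_y = 0: A_y + 39.1658 − ½·38.37·1.8 − 35 = 0 → A_y = 30.37 kN.
ΣF_x = 0: no horizontal applied forces, so A_x = 0.

A_x = 0, A_y = 30.37 kN, B_y = 39.17 kN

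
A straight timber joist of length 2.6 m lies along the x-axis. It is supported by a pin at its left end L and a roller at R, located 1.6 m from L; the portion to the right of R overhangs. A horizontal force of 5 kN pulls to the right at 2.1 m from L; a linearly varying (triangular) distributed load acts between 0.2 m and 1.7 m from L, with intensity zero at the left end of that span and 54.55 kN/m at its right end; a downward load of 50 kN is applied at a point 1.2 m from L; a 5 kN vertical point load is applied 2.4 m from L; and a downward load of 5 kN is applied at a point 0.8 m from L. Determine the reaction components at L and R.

L_x = -5.000 kN, L_y = 22.73 kN, R_y = 78.18 kN

Resultant of the triangular load: ½ × 54.55 × 1.5 = 40.9125 kN, acting at 1.2 m from L (one-third of the span from the peak).
Taking moments about L: R_y·1.6 − (½·54.55·1.5)·1.2 − 50·1.2 − 5·2.4 − 5·0.8 = 0 → R_y = 125.095/1.6 = 78.1844 ≈ 78.18 kN.
ΣF_y = 0: L_y + 78.1844 − ½·54.55·1.5 − 50 − 5 − 5 = 0 → L_y = 22.73 kN.
ΣF_x = 0: L_x + 5 = 0 → L_x = -5.000 kN.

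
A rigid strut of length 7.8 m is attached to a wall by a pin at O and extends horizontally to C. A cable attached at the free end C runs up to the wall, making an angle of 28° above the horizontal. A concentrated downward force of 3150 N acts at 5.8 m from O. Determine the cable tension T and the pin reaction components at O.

ΣM about O: T·sin28°·7.8 − 3150·5.8 = 0 → T = 18270/(7.8·0.469472) = 4989.24 ≈ 4989 N.
ΣF_x = 0: O_x − T·cos28° = 0 → O_x = 4989.24 × 0.882948 = 4405 N.
ΣF_y = 0: O_y + T·sin28° − 3150 = 0 → O_y = 3150 − 4989.24 × 0.469472 = 807.7 N.

T = 4989 N, O_x = 4405 N, O_y = 807.7 N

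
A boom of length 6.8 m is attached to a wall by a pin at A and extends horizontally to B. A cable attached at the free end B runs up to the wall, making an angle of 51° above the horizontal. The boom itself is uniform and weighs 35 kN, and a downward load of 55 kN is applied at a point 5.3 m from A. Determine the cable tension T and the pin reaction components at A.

ΣM about A: T·sin51°·6.8 − 35·3.4 − 55·5.3 = 0 → T = 410.5/(6.8·0.777146) = 77.6786 ≈ 77.68 kN.
ΣF_x = 0: A_x − T·cos51° = 0 → A_x = 77.6786 × 0.62932 = 48.88 kN.
ΣF_y = 0: A_y + T·sin51° − 35 − 55 = 0 → A_y = 90 − 77.6786 × 0.777146 = 29.63 kN.

T = 77.68 kN, A_x = 48.88 kN, A_y = 29.63 kN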